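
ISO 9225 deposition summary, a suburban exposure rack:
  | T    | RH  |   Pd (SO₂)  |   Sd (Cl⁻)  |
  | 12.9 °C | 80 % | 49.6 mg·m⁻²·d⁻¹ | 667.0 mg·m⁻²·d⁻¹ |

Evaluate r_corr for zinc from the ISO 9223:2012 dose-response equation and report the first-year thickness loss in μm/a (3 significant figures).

r_corr = 6.36 μm/a

zinc: T>10 °C ⇒ hinge -0.071·(12.9−10) = -0.2059
  Pd branch = 0.0129·Pd^0.44·e^(0.046·RH+f) = 2.319 μm/a
  Cl⁻ term: 0.0175·667.0^0.57·exp(0.008·80+0.085·12.9) = 4.045
  sum: 2.319 + 4.045 → r_corr = 6.365 μm/a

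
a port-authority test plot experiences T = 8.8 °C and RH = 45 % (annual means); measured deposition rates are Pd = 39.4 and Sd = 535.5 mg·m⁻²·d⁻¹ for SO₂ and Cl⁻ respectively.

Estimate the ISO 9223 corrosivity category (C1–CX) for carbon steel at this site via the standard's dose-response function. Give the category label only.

carbon steel: temperature factor f = +0.150·(-1.2) = -0.1800
  Pd branch = 1.77·Pd^0.52·e^(0.02·RH+f) = 24.57 μm/a
  Cl⁻ term: 0.102·535.5^0.62·exp(0.033·45+0.04·8.8) = 31.49
  r_corr = 24.57 + 31.49 = 56.06 μm/a
ISO 9223 Table 2 (carbon steel): 50 < 56.1 ≤ 80 μm/a ⇒ C4

C4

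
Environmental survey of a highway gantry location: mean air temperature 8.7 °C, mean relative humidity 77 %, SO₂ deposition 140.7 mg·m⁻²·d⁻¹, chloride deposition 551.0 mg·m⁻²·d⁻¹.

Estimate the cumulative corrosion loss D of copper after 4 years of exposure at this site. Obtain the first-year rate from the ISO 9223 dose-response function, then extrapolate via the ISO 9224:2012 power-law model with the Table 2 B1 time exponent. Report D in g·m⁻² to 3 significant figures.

copper: T≤10 °C ⇒ hinge +0.126·(8.7−10) = -0.1638
  sulphur-dioxide contribution → 1.53 μm/a
  chloride contribution → 1.38 μm/a
  total first-year rate 2.91 μm/a
ISO 9224: D(t) = r_corr · t^b with b = 0.667 (copper, B1)
  D(4) = 2.91 × 4^0.667 = 2.91 × 2.521 = 7.336 μm
  Mass loss = 7.336 μm × 8.96 g/cm³ = 65.73 g·m⁻²

D(4) = 65.7 g·m⁻²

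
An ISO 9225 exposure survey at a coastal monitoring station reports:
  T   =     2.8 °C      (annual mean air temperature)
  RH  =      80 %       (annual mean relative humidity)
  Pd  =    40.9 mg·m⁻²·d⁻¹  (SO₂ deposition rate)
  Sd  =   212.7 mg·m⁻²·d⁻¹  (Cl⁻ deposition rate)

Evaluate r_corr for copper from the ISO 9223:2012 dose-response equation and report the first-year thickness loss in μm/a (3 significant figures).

r_corr = 1.52 μm/a

copper: f(T) = +0.126·(T−10) [T≤10 °C] = -0.9072
  sulphur-dioxide contribution → 0.6298 μm/a
  chloride contribution → 0.8904 μm/a
  total first-year rate 1.52 μm/a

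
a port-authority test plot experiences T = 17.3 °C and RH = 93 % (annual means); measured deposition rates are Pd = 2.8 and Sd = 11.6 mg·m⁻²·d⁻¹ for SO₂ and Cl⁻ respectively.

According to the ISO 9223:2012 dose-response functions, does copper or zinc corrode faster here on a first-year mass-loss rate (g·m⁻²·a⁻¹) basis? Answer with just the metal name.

copper: T>10 °C ⇒ hinge -0.080·(17.3−10) = -0.5840
  Pd branch = 0.0053·Pd^0.26·e^(0.059·RH+f) = 0.933 μm/a
  Sd branch = 0.01025·Sd^0.27·e^(0.036·RH+0.049·T) = 1.319 μm/a
  r_corr = 0.933 + 1.319 = 2.252 μm/a
  mass loss = 2.252 μm/a × 8.96 g/cm³ = 20.18 g·m⁻²·a⁻¹
zinc: temperature factor f = -0.071·(7.3) = -0.5183
  SO₂ term: 0.0129·2.8^0.44·exp(0.046·93-0.5183) = 0.8713
  Cl⁻ term: 0.0175·11.6^0.57·exp(0.008·93+0.085·17.3) = 0.6479
  sum: 0.8713 + 0.6479 → r_corr = 1.519 μm/a
  mass loss = 1.519 μm/a × 7.14 g/cm³ = 10.85 g·m⁻²·a⁻¹
Ordering by g·m⁻²·a⁻¹: copper (20.2) > zinc (10.8)

copper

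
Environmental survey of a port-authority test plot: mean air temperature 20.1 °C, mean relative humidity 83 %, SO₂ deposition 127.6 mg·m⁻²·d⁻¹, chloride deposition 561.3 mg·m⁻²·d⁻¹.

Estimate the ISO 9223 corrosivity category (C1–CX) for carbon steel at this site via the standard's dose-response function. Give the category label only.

carbon steel: f(T) = -0.054·(T−10) [T>10 °C] = -0.5454
  SO₂ term: 1.77·127.6^0.52·exp(0.02·83-0.5454) = 67.16
  Cl⁻ term: 0.102·561.3^0.62·exp(0.033·83+0.04·20.1) = 178.6
  r_corr = 67.16 + 178.6 = 245.7 μm/a
246 μm/a falls in (200, 700] for carbon steel → category CX

CX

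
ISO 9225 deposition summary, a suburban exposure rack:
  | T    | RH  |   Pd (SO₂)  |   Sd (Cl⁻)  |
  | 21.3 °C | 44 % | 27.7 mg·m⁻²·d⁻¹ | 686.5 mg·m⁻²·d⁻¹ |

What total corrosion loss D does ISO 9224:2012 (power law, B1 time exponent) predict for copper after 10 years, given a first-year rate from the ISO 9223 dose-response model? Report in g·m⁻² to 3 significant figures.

D(10) = 37.3 g·m⁻²

copper: f(T) = -0.080·(T−10) [T>10 °C] = -0.9040
  SO₂ term: 0.0053·27.7^0.26·exp(0.059·44-0.9040) = 0.06826
  Cl⁻ term: 0.01025·686.5^0.27·exp(0.036·44+0.049·21.3) = 0.8276
  r_corr = 0.06826 + 0.8276 = 0.8958 μm/a
Power-law: D(10) = r_corr · 10^0.667
  D(10) = 0.8958 × 10^0.667 = 0.8958 × 4.645 = 4.161 μm
  Mass loss = 4.161 μm × 8.96 g/cm³ = 37.29 g·m⁻²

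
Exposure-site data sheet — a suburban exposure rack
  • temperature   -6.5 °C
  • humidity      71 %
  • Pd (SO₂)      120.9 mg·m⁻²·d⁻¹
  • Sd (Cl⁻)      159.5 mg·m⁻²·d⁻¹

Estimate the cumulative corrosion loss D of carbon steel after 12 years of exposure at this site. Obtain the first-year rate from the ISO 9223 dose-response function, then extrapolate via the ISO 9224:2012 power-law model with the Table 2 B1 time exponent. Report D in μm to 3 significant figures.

D(12) = 97.1 μm

carbon steel: temperature factor f = +0.150·(-16.5) = -2.4750
  Pd branch = 1.77·Pd^0.52·e^(0.02·RH+f) = 7.459 μm/a
  Cl⁻ term: 0.102·159.5^0.62·exp(0.033·71+0.04·-6.5) = 19.01
  r_corr = 7.459 + 19.01 = 26.47 μm/a
ISO 9224: D(t) = r_corr · t^b with b = 0.523 (carbon steel, B1)
  D(12) = 26.47 × 12^0.523 = 26.47 × 3.668 = 97.08 μm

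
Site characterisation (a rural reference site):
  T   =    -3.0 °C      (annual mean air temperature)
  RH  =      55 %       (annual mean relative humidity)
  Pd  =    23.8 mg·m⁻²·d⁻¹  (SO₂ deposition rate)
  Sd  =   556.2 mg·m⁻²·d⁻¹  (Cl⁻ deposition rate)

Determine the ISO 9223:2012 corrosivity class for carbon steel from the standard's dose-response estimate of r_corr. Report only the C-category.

C3

carbon steel: T≤10 °C ⇒ hinge +0.150·(-3.0−10) = -1.9500
  sulphur-dioxide contribution → 3.932 μm/a
  chloride contribution → 27.98 μm/a
  total first-year rate 31.91 μm/a
31.9 μm/a falls in (25, 50] for carbon steel → category C3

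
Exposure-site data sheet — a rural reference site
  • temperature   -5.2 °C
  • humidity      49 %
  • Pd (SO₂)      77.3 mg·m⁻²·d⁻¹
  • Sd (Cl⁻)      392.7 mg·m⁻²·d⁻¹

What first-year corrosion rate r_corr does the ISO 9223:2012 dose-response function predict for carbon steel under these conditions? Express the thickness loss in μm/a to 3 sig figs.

r_corr = 21.6 μm/a

carbon steel: f(T) = +0.150·(T−10) [T≤10 °C] = -2.2800
  SO₂ term: 1.77·77.3^0.52·exp(0.02·49-2.2800) = 4.626
  Cl⁻ term: 0.102·392.7^0.62·exp(0.033·49+0.04·-5.2) = 16.94
  sum: 4.626 + 16.94 → r_corr = 21.56 μm/a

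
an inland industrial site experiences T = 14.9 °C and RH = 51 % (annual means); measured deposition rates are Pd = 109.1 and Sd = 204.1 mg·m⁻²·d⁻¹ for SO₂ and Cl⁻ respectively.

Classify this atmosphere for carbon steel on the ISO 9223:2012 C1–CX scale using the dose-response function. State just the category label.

C4

carbon steel: temperature factor f = -0.054·(4.9) = -0.2646
  SO₂ term: 1.77·109.1^0.52·exp(0.02·51-0.2646) = 43.22
  Sd branch = 0.102·Sd^0.62·e^(0.033·RH+0.04·T) = 26.94 μm/a
  r_corr = 43.22 + 26.94 = 70.17 μm/a
Category bounds: 50…80 μm/a bracket r_corr ⇒ C4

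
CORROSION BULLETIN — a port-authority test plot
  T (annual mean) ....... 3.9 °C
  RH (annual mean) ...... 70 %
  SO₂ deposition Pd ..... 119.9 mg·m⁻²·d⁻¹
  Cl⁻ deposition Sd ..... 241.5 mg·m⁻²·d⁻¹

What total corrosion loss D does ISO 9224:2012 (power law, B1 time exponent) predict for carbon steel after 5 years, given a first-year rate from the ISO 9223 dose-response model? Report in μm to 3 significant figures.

D(5) = 164 μm

carbon steel: f(T) = +0.150·(T−10) [T≤10 °C] = -0.9150
  SO₂ term: 1.77·119.9^0.52·exp(0.02·70-0.9150) = 34.64
  Cl⁻ term: 0.102·241.5^0.62·exp(0.033·70+0.04·3.9) = 36.06
  sum: 34.64 + 36.06 → r_corr = 70.7 μm/a
Power-law: D(5) = r_corr · 5^0.523
  D(5) = 70.7 × 5^0.523 = 70.7 × 2.32 = 164 μm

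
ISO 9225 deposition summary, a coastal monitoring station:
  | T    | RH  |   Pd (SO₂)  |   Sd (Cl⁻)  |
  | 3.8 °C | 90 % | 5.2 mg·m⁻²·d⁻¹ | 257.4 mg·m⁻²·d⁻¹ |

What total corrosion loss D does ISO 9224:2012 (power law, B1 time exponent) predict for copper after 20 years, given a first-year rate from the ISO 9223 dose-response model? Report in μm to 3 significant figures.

copper: T≤10 °C ⇒ hinge +0.126·(3.8−10) = -0.7812
  SO₂ term: 0.0053·5.2^0.26·exp(0.059·90-0.7812) = 0.7538
  Sd branch = 0.01025·Sd^0.27·e^(0.036·RH+0.049·T) = 1.411 μm/a
  r_corr = 0.7538 + 1.411 = 2.165 μm/a
Power-law: D(20) = r_corr · 20^0.667
  D(20) = 2.165 × 20^0.667 = 2.165 × 7.375 = 15.97 μm

D(20) = 16.0 μm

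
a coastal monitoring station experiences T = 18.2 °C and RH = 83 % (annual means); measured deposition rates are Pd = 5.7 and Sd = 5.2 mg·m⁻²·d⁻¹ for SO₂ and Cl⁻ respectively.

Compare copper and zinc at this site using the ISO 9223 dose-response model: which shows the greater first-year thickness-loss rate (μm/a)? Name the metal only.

copper: f(T) = -0.080·(T−10) [T>10 °C] = -0.6560
  sulphur-dioxide contribution → 0.579 μm/a
  chloride contribution → 0.7745 μm/a
  total first-year rate 1.353 μm/a
zinc: T>10 °C ⇒ hinge -0.071·(18.2−10) = -0.5822
  sulphur-dioxide contribution → 0.7054 μm/a
  chloride contribution → 0.4087 μm/a
  total first-year rate 1.114 μm/a
Ordering by μm/a: copper (1.35) > zinc (1.11)

copper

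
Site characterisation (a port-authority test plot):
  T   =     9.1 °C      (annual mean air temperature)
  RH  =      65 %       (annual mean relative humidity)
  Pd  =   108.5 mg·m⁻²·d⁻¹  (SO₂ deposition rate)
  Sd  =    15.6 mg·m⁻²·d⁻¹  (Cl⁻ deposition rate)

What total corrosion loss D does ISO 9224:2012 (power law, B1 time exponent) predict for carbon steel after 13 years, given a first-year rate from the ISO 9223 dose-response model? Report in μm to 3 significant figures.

D(13) = 275 μm

carbon steel: f(T) = +0.150·(T−10) [T≤10 °C] = -0.1350
  Pd branch = 1.77·Pd^0.52·e^(0.02·RH+f) = 64.92 μm/a
  Cl⁻ term: 0.102·15.6^0.62·exp(0.033·65+0.04·9.1) = 6.886
  r_corr = 64.92 + 6.886 = 71.8 μm/a
Long-term exponent b (ISO 9224 Table 2, B1) = 0.523
  D(13) = 71.8 × 13^0.523 = 71.8 × 3.825 = 274.6 μm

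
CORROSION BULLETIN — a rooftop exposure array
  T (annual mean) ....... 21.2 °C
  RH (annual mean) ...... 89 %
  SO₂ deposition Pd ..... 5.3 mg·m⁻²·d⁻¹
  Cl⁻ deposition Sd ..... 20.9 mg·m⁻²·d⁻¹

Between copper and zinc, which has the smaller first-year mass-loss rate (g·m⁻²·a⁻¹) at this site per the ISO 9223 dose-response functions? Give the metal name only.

zinc

copper: temperature factor f = -0.080·(11.2) = -0.8960
  SO₂ term: 0.0053·5.3^0.26·exp(0.059·89-0.8960) = 0.6367
  Sd branch = 0.01025·Sd^0.27·e^(0.036·RH+0.049·T) = 1.621 μm/a
  sum: 0.6367 + 1.621 → r_corr = 2.258 μm/a
  mass loss = 2.258 μm/a × 8.96 g/cm³ = 20.23 g·m⁻²·a⁻¹
zinc: temperature factor f = -0.071·(11.2) = -0.7952
  Pd branch = 0.0129·Pd^0.44·e^(0.046·RH+f) = 0.7276 μm/a
  Cl⁻ term: 0.0175·20.9^0.57·exp(0.008·89+0.085·21.2) = 1.223
  sum: 0.7276 + 1.223 → r_corr = 1.95 μm/a
  mass loss = 1.95 μm/a × 7.14 g/cm³ = 13.93 g·m⁻²·a⁻¹
Ordering by g·m⁻²·a⁻¹: copper (20.2) > zinc (13.9)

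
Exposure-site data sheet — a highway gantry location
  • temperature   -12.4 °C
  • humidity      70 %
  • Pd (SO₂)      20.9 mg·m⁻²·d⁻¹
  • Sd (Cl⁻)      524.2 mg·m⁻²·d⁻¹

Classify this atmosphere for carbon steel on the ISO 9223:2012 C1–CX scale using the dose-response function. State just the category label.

carbon steel: f(T) = +0.150·(T−10) [T≤10 °C] = -3.3600
  Pd branch = 1.77·Pd^0.52·e^(0.02·RH+f) = 1.211 μm/a
  Sd branch = 0.102·Sd^0.62·e^(0.033·RH+0.04·T) = 30.37 μm/a
  r_corr = 1.211 + 30.37 = 31.59 μm/a
Category bounds: 25…50 μm/a bracket r_corr ⇒ C3

C3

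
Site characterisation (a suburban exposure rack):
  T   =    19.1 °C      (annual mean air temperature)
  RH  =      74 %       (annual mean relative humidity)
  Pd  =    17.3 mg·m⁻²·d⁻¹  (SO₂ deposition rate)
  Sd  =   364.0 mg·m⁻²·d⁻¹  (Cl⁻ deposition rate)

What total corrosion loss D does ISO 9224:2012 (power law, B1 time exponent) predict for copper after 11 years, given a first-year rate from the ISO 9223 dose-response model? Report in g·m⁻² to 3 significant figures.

D(11) = 101 g·m⁻²

copper: T>10 °C ⇒ hinge -0.080·(19.1−10) = -0.7280
  sulphur-dioxide contribution → 0.4228 μm/a
  chloride contribution → 1.843 μm/a
  total first-year rate 2.266 μm/a
Power-law: D(11) = r_corr · 11^0.667
  D(11) = 2.266 × 11^0.667 = 2.266 × 4.95 = 11.22 μm
  Mass loss = 11.22 μm × 8.96 g/cm³ = 100.5 g·m⁻²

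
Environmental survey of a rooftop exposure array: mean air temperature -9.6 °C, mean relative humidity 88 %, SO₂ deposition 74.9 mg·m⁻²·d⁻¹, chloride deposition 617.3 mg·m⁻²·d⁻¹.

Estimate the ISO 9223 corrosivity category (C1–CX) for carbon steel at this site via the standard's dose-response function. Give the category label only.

C4

carbon steel: T≤10 °C ⇒ hinge +0.150·(-9.6−10) = -2.9400
  Pd branch = 1.77·Pd^0.52·e^(0.02·RH+f) = 5.131 μm/a
  Sd branch = 0.102·Sd^0.62·e^(0.033·RH+0.04·T) = 68.1 μm/a
  sum: 5.131 + 68.1 → r_corr = 73.23 μm/a
ISO 9223 Table 2 (carbon steel): 50 < 73.2 ≤ 80 μm/a ⇒ C4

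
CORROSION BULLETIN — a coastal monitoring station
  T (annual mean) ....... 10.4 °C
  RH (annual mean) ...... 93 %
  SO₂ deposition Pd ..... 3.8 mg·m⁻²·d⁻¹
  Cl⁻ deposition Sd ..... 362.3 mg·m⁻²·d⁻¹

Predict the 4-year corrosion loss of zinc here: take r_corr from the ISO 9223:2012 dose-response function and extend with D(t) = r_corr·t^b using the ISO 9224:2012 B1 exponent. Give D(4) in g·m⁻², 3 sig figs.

D(4) = 92.3 g·m⁻²

zinc: temperature factor f = -0.071·(0.4) = -0.0284
  SO₂ term: 0.0129·3.8^0.44·exp(0.046·93-0.0284) = 1.627
  Sd branch = 0.0175·Sd^0.57·e^(0.008·RH+0.085·T) = 2.563 μm/a
  r_corr = 1.627 + 2.563 = 4.19 μm/a
ISO 9224: D(t) = r_corr · t^b with b = 0.813 (zinc, B1)
  D(4) = 4.19 × 4^0.813 = 4.19 × 3.087 = 12.93 μm
  Mass loss = 12.93 μm × 7.14 g/cm³ = 92.33 g·m⁻²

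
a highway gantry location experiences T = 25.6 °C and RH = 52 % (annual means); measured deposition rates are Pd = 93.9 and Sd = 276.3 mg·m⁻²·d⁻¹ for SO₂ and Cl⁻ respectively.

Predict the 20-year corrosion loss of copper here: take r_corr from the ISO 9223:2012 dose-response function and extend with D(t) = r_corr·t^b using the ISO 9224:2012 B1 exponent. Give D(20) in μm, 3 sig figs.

copper: T>10 °C ⇒ hinge -0.080·(25.6−10) = -1.2480
  sulphur-dioxide contribution → 0.1066 μm/a
  chloride contribution → 1.066 μm/a
  total first-year rate 1.172 μm/a
ISO 9224: D(t) = r_corr · t^b with b = 0.667 (copper, B1)
  D(20) = 1.172 × 20^0.667 = 1.172 × 7.375 = 8.647 μm

D(20) = 8.65 μm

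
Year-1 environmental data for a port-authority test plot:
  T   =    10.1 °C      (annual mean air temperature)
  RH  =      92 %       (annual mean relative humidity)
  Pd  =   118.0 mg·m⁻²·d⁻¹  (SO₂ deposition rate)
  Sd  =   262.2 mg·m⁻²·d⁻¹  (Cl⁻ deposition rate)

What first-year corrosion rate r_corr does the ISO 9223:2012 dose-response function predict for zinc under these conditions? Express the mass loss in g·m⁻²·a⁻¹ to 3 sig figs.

zinc: T>10 °C ⇒ hinge -0.071·(10.1−10) = -0.0071
  sulphur-dioxide contribution → 7.196 μm/a
  chloride contribution → 2.061 μm/a
  total first-year rate 9.257 μm/a
Convert to mass loss: 9.257 μm/a × 7.14 g/cm³ = 66.09 g·m⁻²·a⁻¹

r_corr = 66.1 g·m⁻²·a⁻¹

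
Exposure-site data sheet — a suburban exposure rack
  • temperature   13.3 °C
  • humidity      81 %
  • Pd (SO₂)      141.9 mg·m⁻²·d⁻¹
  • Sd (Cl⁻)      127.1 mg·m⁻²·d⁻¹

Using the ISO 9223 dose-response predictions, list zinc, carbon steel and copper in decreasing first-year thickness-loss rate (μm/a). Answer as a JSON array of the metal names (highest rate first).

zinc: temperature factor f = -0.071·(3.3) = -0.2343
  SO₂ term: 0.0129·141.9^0.44·exp(0.046·81-0.2343) = 3.749
  Sd branch = 0.0175·Sd^0.57·e^(0.008·RH+0.085·T) = 1.64 μm/a
  sum: 3.749 + 1.64 → r_corr = 5.389 μm/a
carbon steel: f(T) = -0.054·(T−10) [T>10 °C] = -0.1782
  Pd branch = 1.77·Pd^0.52·e^(0.02·RH+f) = 98.44 μm/a
  Sd branch = 0.102·Sd^0.62·e^(0.033·RH+0.04·T) = 50.71 μm/a
  sum: 98.44 + 50.71 → r_corr = 149.1 μm/a
copper: T>10 °C ⇒ hinge -0.080·(13.3−10) = -0.2640
  Pd branch = 0.0053·Pd^0.26·e^(0.059·RH+f) = 1.756 μm/a
  Cl⁻ term: 0.01025·127.1^0.27·exp(0.036·81+0.049·13.3) = 1.344
  r_corr = 1.756 + 1.344 = 3.1 μm/a
Ordering by μm/a: carbon steel (149) > zinc (5.39) > copper (3.1)

["carbon steel", "zinc", "copper"]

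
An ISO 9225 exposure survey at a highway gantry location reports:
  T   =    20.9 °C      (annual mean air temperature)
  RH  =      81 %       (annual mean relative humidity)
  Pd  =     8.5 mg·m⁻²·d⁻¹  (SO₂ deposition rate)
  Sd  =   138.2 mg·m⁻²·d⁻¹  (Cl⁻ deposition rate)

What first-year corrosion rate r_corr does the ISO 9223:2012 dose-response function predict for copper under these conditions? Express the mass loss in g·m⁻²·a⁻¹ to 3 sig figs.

copper: f(T) = -0.080·(T−10) [T>10 °C] = -0.8720
  Pd branch = 0.0053·Pd^0.26·e^(0.059·RH+f) = 0.46 μm/a
  Sd branch = 0.01025·Sd^0.27·e^(0.036·RH+0.049·T) = 1.994 μm/a
  r_corr = 0.46 + 1.994 = 2.454 μm/a
Convert to mass loss: 2.454 μm/a × 8.96 g/cm³ = 21.99 g·m⁻²·a⁻¹

r_corr = 22.0 g·m⁻²·a⁻¹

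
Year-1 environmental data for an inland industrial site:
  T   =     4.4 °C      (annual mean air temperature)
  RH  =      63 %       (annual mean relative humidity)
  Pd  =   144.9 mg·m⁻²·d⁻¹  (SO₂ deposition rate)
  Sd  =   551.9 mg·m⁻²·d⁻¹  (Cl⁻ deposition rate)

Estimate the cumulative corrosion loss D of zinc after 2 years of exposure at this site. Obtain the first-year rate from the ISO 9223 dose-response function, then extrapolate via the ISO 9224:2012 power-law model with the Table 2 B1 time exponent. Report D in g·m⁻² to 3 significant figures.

D(2) = 40.5 g·m⁻²

zinc: T≤10 °C ⇒ hinge +0.038·(4.4−10) = -0.2128
  sulphur-dioxide contribution → 1.689 μm/a
  chloride contribution → 1.539 μm/a
  ⇒ r_corr(zinc) = 3.228 μm/a
Long-term exponent b (ISO 9224 Table 2, B1) = 0.813
  D(2) = 3.228 × 2^0.813 = 3.228 × 1.757 = 5.671 μm
  Mass loss = 5.671 μm × 7.14 g/cm³ = 40.49 g·m⁻²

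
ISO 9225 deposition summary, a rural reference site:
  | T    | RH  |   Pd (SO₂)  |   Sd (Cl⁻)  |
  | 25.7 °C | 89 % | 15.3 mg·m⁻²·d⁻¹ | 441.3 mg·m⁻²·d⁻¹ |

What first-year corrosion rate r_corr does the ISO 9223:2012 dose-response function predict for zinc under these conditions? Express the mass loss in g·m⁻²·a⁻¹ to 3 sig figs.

zinc: f(T) = -0.071·(T−10) [T>10 °C] = -1.1147
  Pd branch = 0.0129·Pd^0.44·e^(0.046·RH+f) = 0.8428 μm/a
  Sd branch = 0.0175·Sd^0.57·e^(0.008·RH+0.085·T) = 10.2 μm/a
  r_corr = 0.8428 + 10.2 = 11.04 μm/a
Convert to mass loss: 11.04 μm/a × 7.14 g/cm³ = 78.82 g·m⁻²·a⁻¹

r_corr = 78.8 g·m⁻²·a⁻¹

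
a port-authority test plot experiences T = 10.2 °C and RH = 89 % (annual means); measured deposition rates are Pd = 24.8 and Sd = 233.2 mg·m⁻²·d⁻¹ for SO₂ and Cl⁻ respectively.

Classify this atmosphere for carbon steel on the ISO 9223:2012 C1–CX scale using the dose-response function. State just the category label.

C5

carbon steel: T>10 °C ⇒ hinge -0.054·(10.2−10) = -0.0108
  SO₂ term: 1.77·24.8^0.52·exp(0.02·89-0.0108) = 55.14
  Sd branch = 0.102·Sd^0.62·e^(0.033·RH+0.04·T) = 84.98 μm/a
  r_corr = 55.14 + 84.98 = 140.1 μm/a
140 μm/a falls in (80, 200] for carbon steel → category C5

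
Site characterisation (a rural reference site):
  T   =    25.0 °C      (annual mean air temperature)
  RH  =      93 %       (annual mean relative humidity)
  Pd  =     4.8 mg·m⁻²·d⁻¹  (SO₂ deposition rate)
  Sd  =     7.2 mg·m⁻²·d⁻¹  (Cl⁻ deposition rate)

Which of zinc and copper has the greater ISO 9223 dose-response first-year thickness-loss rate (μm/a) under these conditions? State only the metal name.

zinc: T>10 °C ⇒ hinge -0.071·(25.0−10) = -1.0650
  Pd branch = 0.0129·Pd^0.44·e^(0.046·RH+f) = 0.6393 μm/a
  Sd branch = 0.0175·Sd^0.57·e^(0.008·RH+0.085·T) = 0.95 μm/a
  sum: 0.6393 + 0.95 → r_corr = 1.589 μm/a
copper: f(T) = -0.080·(T−10) [T>10 °C] = -1.2000
  Pd branch = 0.0053·Pd^0.26·e^(0.059·RH+f) = 0.5797 μm/a
  Sd branch = 0.01025·Sd^0.27·e^(0.036·RH+0.049·T) = 1.691 μm/a
  r_corr = 0.5797 + 1.691 = 2.271 μm/a
Ordering by μm/a: copper (2.27) > zinc (1.59)

copper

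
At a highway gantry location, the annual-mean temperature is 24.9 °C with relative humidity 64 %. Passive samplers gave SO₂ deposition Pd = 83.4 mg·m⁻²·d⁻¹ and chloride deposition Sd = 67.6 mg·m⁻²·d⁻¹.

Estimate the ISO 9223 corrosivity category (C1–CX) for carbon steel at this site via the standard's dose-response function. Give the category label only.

carbon steel: T>10 °C ⇒ hinge -0.054·(24.9−10) = -0.8046
  Pd branch = 1.77·Pd^0.52·e^(0.02·RH+f) = 28.41 μm/a
  Cl⁻ term: 0.102·67.6^0.62·exp(0.033·64+0.04·24.9) = 31.11
  r_corr = 28.41 + 31.11 = 59.52 μm/a
Category bounds: 50…80 μm/a bracket r_corr ⇒ C4

C4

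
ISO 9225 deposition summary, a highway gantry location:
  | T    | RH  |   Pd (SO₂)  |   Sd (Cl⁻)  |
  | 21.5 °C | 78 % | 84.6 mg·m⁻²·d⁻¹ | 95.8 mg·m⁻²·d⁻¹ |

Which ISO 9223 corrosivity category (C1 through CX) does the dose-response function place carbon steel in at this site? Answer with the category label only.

C5

carbon steel: T>10 °C ⇒ hinge -0.054·(21.5−10) = -0.6210
  SO₂ term: 1.77·84.6^0.52·exp(0.02·78-0.6210) = 45.5
  Sd branch = 0.102·Sd^0.62·e^(0.033·RH+0.04·T) = 53.51 μm/a
  sum: 45.5 + 53.51 → r_corr = 99.01 μm/a
Category bounds: 80…200 μm/a bracket r_corr ⇒ C5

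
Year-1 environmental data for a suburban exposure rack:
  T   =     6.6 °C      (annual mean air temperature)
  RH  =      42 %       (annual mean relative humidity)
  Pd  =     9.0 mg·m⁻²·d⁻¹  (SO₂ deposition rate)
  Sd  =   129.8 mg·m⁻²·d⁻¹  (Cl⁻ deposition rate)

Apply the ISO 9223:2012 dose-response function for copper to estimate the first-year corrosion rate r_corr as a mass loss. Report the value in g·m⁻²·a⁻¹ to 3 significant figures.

copper: f(T) = +0.126·(T−10) [T≤10 °C] = -0.4284
  sulphur-dioxide contribution → 0.07286 μm/a
  chloride contribution → 0.239 μm/a
  ⇒ r_corr(copper) = 0.3119 μm/a
Convert to mass loss: 0.3119 μm/a × 8.96 g/cm³ = 2.794 g·m⁻²·a⁻¹

r_corr = 2.79 g·m⁻²·a⁻¹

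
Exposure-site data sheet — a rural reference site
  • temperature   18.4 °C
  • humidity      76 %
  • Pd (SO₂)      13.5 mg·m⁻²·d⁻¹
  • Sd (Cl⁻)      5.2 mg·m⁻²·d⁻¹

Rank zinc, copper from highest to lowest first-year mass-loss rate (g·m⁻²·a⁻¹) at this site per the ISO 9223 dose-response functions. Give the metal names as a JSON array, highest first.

zinc: f(T) = -0.071·(T−10) [T>10 °C] = -0.5964
  sulphur-dioxide contribution → 0.7366 μm/a
  chloride contribution → 0.393 μm/a
  total first-year rate 1.13 μm/a
  mass loss = 1.13 μm/a × 7.14 g/cm³ = 8.066 g·m⁻²·a⁻¹
copper: temperature factor f = -0.080·(8.4) = -0.6720
  sulphur-dioxide contribution → 0.4717 μm/a
  chloride contribution → 0.6079 μm/a
  ⇒ r_corr(copper) = 1.08 μm/a
  mass loss = 1.08 μm/a × 8.96 g/cm³ = 9.674 g·m⁻²·a⁻¹
Ordering by g·m⁻²·a⁻¹: copper (9.67) > zinc (8.07)

["copper", "zinc"]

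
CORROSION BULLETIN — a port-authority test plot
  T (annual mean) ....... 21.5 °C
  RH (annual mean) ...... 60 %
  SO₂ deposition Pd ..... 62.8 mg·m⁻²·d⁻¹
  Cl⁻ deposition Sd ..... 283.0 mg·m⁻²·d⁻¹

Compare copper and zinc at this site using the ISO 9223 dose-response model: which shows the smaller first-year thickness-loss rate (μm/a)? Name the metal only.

copper: temperature factor f = -0.080·(11.5) = -0.9200
  Pd branch = 0.0053·Pd^0.26·e^(0.059·RH+f) = 0.2136 μm/a
  Cl⁻ term: 0.01025·283.0^0.27·exp(0.036·60+0.049·21.5) = 1.17
  r_corr = 0.2136 + 1.17 = 1.384 μm/a
zinc: temperature factor f = -0.071·(11.5) = -0.8165
  Pd branch = 0.0129·Pd^0.44·e^(0.046·RH+f) = 0.5569 μm/a
  Cl⁻ term: 0.0175·283.0^0.57·exp(0.008·60+0.085·21.5) = 4.392
  r_corr = 0.5569 + 4.392 = 4.949 μm/a
Ordering by μm/a: zinc (4.95) > copper (1.38)

copper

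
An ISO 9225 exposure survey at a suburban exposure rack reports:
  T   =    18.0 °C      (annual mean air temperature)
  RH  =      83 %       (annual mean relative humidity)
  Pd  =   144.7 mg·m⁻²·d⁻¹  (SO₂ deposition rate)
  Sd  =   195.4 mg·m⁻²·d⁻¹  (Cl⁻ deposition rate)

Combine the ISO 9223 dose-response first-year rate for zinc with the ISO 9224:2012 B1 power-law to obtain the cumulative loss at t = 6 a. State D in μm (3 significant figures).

zinc: temperature factor f = -0.071·(8.0) = -0.5680
  Pd branch = 0.0129·Pd^0.44·e^(0.046·RH+f) = 2.969 μm/a
  Sd branch = 0.0175·Sd^0.57·e^(0.008·RH+0.085·T) = 3.175 μm/a
  sum: 2.969 + 3.175 → r_corr = 6.144 μm/a
Power-law: D(6) = r_corr · 6^0.813
  D(6) = 6.144 × 6^0.813 = 6.144 × 4.292 = 26.37 μm

D(6) = 26.4 μm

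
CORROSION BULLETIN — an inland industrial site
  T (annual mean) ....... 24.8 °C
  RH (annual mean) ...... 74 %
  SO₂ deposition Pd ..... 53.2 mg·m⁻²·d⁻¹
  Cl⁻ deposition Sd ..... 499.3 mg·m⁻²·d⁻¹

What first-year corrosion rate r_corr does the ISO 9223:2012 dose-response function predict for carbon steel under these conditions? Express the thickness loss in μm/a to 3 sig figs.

carbon steel: f(T) = -0.054·(T−10) [T>10 °C] = -0.7992
  sulphur-dioxide contribution → 27.61 μm/a
  chloride contribution → 148.9 μm/a
  total first-year rate 176.5 μm/a

r_corr = 177 μm/a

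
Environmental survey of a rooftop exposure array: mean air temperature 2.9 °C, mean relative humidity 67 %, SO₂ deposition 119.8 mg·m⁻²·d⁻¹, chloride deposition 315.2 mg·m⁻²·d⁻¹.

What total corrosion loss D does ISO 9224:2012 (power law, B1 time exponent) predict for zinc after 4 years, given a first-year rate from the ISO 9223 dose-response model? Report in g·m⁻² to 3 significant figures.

zinc: temperature factor f = +0.038·(-7.1) = -0.2698
  SO₂ term: 0.0129·119.8^0.44·exp(0.046·67-0.2698) = 1.764
  Cl⁻ term: 0.0175·315.2^0.57·exp(0.008·67+0.085·2.9) = 1.016
  r_corr = 1.764 + 1.016 = 2.78 μm/a
Power-law: D(4) = r_corr · 4^0.813
  D(4) = 2.78 × 4^0.813 = 2.78 × 3.087 = 8.581 μm
  Mass loss = 8.581 μm × 7.14 g/cm³ = 61.27 g·m⁻²

D(4) = 61.3 g·m⁻²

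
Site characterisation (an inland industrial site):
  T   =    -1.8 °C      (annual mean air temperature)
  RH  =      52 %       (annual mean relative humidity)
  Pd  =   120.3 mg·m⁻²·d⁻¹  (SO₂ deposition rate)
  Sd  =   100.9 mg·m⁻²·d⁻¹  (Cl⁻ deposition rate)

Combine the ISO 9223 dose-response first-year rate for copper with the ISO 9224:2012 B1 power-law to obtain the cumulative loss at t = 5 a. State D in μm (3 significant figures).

D(5) = 0.882 μm

copper: T≤10 °C ⇒ hinge +0.126·(-1.8−10) = -1.4868
  SO₂ term: 0.0053·120.3^0.26·exp(0.059·52-1.4868) = 0.08951
  Sd branch = 0.01025·Sd^0.27·e^(0.036·RH+0.049·T) = 0.2121 μm/a
  r_corr = 0.08951 + 0.2121 = 0.3016 μm/a
ISO 9224: D(t) = r_corr · t^b with b = 0.667 (copper, B1)
  D(5) = 0.3016 × 5^0.667 = 0.3016 × 2.926 = 0.8823 μm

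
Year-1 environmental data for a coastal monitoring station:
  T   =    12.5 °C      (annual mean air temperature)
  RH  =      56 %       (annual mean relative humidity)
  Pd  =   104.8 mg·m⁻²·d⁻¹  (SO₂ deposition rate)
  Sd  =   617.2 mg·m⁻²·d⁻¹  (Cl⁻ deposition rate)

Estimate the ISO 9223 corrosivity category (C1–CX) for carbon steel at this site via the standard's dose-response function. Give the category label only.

carbon steel: f(T) = -0.054·(T−10) [T>10 °C] = -0.1350
  sulphur-dioxide contribution → 53.25 μm/a
  chloride contribution → 57.33 μm/a
  ⇒ r_corr(carbon steel) = 110.6 μm/a
ISO 9223 Table 2 (carbon steel): 80 < 111 ≤ 200 μm/a ⇒ C5

C5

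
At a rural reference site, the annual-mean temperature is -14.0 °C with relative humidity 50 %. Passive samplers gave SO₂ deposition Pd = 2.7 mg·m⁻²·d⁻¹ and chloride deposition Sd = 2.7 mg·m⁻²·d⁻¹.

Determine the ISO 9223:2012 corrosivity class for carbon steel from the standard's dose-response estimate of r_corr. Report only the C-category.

carbon steel: f(T) = +0.150·(T−10) [T≤10 °C] = -3.6000
  sulphur-dioxide contribution → 0.2204 μm/a
  chloride contribution → 0.5616 μm/a
  ⇒ r_corr(carbon steel) = 0.782 μm/a
Category bounds: 0…1.3 μm/a bracket r_corr ⇒ C1

C1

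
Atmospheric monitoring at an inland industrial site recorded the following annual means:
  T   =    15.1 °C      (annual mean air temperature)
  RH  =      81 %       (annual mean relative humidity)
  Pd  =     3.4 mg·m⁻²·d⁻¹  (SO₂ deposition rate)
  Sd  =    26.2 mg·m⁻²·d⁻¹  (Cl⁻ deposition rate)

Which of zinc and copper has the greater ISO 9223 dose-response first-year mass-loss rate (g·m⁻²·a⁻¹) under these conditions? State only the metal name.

zinc: f(T) = -0.071·(T−10) [T>10 °C] = -0.3621
  sulphur-dioxide contribution → 0.6388 μm/a
  chloride contribution → 0.7768 μm/a
  total first-year rate 1.416 μm/a
  mass loss = 1.416 μm/a × 7.14 g/cm³ = 10.11 g·m⁻²·a⁻¹
copper: temperature factor f = -0.080·(5.1) = -0.4080
  sulphur-dioxide contribution → 0.5764 μm/a
  chloride contribution → 0.9581 μm/a
  total first-year rate 1.535 μm/a
  mass loss = 1.535 μm/a × 8.96 g/cm³ = 13.75 g·m⁻²·a⁻¹
Ordering by g·m⁻²·a⁻¹: copper (13.7) > zinc (10.1)

copper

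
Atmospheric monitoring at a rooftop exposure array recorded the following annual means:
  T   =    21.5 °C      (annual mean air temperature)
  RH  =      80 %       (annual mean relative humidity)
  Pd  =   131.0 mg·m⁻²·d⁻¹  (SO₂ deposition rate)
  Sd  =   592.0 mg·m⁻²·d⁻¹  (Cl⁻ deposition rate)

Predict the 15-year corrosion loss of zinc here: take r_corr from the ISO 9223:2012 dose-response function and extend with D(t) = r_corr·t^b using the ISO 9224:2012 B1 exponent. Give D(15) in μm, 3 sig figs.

zinc: temperature factor f = -0.071·(11.5) = -0.8165
  sulphur-dioxide contribution → 1.931 μm/a
  chloride contribution → 7.85 μm/a
  ⇒ r_corr(zinc) = 9.781 μm/a
ISO 9224: D(t) = r_corr · t^b with b = 0.813 (zinc, B1)
  D(15) = 9.781 × 15^0.813 = 9.781 × 9.04 = 88.42 μm

D(15) = 88.4 μm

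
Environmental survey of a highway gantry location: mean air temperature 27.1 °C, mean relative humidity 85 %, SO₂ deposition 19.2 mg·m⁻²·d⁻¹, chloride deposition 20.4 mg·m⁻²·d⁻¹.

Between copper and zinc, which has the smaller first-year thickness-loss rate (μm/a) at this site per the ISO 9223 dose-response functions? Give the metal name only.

copper: f(T) = -0.080·(T−10) [T>10 °C] = -1.3680
  SO₂ term: 0.0053·19.2^0.26·exp(0.059·85-1.3680) = 0.4383
  Cl⁻ term: 0.01025·20.4^0.27·exp(0.036·85+0.049·27.1) = 1.862
  r_corr = 0.4383 + 1.862 = 2.3 μm/a
zinc: temperature factor f = -0.071·(17.1) = -1.2141
  SO₂ term: 0.0129·19.2^0.44·exp(0.046·85-1.2141) = 0.7015
  Sd branch = 0.0175·Sd^0.57·e^(0.008·RH+0.085·T) = 1.929 μm/a
  r_corr = 0.7015 + 1.929 = 2.63 μm/a
Ordering by μm/a: zinc (2.63) > copper (2.3)

copper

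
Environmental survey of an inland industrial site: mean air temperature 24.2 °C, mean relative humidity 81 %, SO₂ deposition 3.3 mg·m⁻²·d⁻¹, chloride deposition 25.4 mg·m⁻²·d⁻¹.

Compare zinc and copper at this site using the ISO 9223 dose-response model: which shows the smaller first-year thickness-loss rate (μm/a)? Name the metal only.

copper

zinc: T>10 °C ⇒ hinge -0.071·(24.2−10) = -1.0082
  Pd branch = 0.0129·Pd^0.44·e^(0.046·RH+f) = 0.3304 μm/a
  Cl⁻ term: 0.0175·25.4^0.57·exp(0.008·81+0.085·24.2) = 1.654
  r_corr = 0.3304 + 1.654 = 1.985 μm/a
copper: f(T) = -0.080·(T−10) [T>10 °C] = -1.1360
  Pd branch = 0.0053·Pd^0.26·e^(0.059·RH+f) = 0.2762 μm/a
  Cl⁻ term: 0.01025·25.4^0.27·exp(0.036·81+0.049·24.2) = 1.484
  sum: 0.2762 + 1.484 → r_corr = 1.76 μm/a
Ordering by μm/a: zinc (1.98) > copper (1.76)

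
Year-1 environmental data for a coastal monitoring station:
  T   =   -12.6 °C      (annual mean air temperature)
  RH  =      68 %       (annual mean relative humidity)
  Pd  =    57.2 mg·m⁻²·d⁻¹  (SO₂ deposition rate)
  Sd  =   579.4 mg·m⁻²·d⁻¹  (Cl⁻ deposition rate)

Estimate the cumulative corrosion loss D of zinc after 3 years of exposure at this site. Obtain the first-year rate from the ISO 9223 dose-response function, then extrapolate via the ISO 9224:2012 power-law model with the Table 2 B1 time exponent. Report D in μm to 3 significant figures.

zinc: temperature factor f = +0.038·(-22.6) = -0.8588
  sulphur-dioxide contribution → 0.7402 μm/a
  chloride contribution → 0.3882 μm/a
  ⇒ r_corr(zinc) = 1.128 μm/a
Long-term exponent b (ISO 9224 Table 2, B1) = 0.813
  D(3) = 1.128 × 3^0.813 = 1.128 × 2.443 = 2.757 μm

D(3) = 2.76 μm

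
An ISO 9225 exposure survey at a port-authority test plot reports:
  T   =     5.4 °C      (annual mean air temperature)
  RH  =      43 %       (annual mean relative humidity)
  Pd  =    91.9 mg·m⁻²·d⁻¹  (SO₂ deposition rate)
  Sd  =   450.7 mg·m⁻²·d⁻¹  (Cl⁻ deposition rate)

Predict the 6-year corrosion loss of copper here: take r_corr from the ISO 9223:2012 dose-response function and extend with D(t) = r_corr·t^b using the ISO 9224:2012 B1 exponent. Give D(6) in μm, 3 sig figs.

copper: f(T) = +0.126·(T−10) [T≤10 °C] = -0.5796
  sulphur-dioxide contribution → 0.1216 μm/a
  chloride contribution → 0.3269 μm/a
  ⇒ r_corr(copper) = 0.4485 μm/a
Long-term exponent b (ISO 9224 Table 2, B1) = 0.667
  D(6) = 0.4485 × 6^0.667 = 0.4485 × 3.304 = 1.482 μm

D(6) = 1.48 μm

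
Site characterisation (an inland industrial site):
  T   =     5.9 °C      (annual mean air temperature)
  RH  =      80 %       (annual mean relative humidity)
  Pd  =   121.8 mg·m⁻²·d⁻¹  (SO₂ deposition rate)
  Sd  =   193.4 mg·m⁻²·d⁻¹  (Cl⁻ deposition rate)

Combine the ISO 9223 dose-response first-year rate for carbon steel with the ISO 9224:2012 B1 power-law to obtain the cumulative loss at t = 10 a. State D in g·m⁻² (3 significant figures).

D(10) = 2.75e+03 g·m⁻²

carbon steel: temperature factor f = +0.150·(-4.1) = -0.6150
  sulphur-dioxide contribution → 57.58 μm/a
  chloride contribution → 47.34 μm/a
  total first-year rate 104.9 μm/a
Long-term exponent b (ISO 9224 Table 2, B1) = 0.523
  D(10) = 104.9 × 10^0.523 = 104.9 × 3.334 = 349.8 μm
  Mass loss = 349.8 μm × 7.85 g/cm³ = 2746 g·m⁻²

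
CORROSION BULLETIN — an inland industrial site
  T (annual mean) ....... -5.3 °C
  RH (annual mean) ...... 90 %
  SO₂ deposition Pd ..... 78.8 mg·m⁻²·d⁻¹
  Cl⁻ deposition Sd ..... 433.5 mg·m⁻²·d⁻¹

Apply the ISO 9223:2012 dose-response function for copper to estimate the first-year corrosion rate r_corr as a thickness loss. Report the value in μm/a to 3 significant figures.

r_corr = 1.53 μm/a

copper: T≤10 °C ⇒ hinge +0.126·(-5.3−10) = -1.9278
  sulphur-dioxide contribution → 0.4856 μm/a
  chloride contribution → 1.04 μm/a
  total first-year rate 1.526 μm/a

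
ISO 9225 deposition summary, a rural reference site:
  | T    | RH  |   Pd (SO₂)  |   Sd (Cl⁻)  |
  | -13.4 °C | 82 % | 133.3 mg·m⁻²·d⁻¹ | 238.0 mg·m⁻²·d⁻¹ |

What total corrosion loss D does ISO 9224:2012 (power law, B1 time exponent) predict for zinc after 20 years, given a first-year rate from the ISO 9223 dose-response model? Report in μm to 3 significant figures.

zinc: f(T) = +0.038·(T−10) [T≤10 °C] = -0.8892
  SO₂ term: 0.0129·133.3^0.44·exp(0.046·82-0.8892) = 1.984
  Sd branch = 0.0175·Sd^0.57·e^(0.008·RH+0.085·T) = 0.2443 μm/a
  r_corr = 1.984 + 0.2443 = 2.228 μm/a
Power-law: D(20) = r_corr · 20^0.813
  D(20) = 2.228 × 20^0.813 = 2.228 × 11.42 = 25.45 μm

D(20) = 25.4 μm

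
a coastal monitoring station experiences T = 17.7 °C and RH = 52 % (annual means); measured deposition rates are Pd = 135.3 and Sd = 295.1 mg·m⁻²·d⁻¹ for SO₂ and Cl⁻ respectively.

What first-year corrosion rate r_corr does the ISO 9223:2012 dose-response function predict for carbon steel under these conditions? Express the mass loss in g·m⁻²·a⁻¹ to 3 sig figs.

carbon steel: f(T) = -0.054·(T−10) [T>10 °C] = -0.4158
  Pd branch = 1.77·Pd^0.52·e^(0.02·RH+f) = 42.4 μm/a
  Sd branch = 0.102·Sd^0.62·e^(0.033·RH+0.04·T) = 39.15 μm/a
  sum: 42.4 + 39.15 → r_corr = 81.55 μm/a
Convert to mass loss: 81.55 μm/a × 7.85 g/cm³ = 640.1 g·m⁻²·a⁻¹

r_corr = 640 g·m⁻²·a⁻¹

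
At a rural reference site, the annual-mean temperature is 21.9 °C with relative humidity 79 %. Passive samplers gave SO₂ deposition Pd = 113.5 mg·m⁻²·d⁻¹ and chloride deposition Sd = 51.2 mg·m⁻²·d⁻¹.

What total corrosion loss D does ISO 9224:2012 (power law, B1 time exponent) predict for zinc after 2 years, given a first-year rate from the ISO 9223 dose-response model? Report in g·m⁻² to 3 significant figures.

D(2) = 46.2 g·m⁻²

zinc: T>10 °C ⇒ hinge -0.071·(21.9−10) = -0.8449
  sulphur-dioxide contribution → 1.683 μm/a
  chloride contribution → 1.996 μm/a
  ⇒ r_corr(zinc) = 3.679 μm/a
ISO 9224: D(t) = r_corr · t^b with b = 0.813 (zinc, B1)
  D(2) = 3.679 × 2^0.813 = 3.679 × 1.757 = 6.464 μm
  Mass loss = 6.464 μm × 7.14 g/cm³ = 46.15 g·m⁻²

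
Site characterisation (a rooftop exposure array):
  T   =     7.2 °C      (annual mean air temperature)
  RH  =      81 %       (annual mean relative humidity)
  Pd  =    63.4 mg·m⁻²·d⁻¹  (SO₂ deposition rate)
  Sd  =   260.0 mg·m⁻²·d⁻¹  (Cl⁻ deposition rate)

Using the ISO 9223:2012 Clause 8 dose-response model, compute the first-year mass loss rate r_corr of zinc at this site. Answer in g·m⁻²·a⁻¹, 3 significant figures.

r_corr = 31.8 g·m⁻²·a⁻¹

zinc: T≤10 °C ⇒ hinge +0.038·(7.2−10) = -0.1064
  Pd branch = 0.0129·Pd^0.44·e^(0.046·RH+f) = 2.989 μm/a
  Sd branch = 0.0175·Sd^0.57·e^(0.008·RH+0.085·T) = 1.468 μm/a
  sum: 2.989 + 1.468 → r_corr = 4.457 μm/a
Convert to mass loss: 4.457 μm/a × 7.14 g/cm³ = 31.82 g·m⁻²·a⁻¹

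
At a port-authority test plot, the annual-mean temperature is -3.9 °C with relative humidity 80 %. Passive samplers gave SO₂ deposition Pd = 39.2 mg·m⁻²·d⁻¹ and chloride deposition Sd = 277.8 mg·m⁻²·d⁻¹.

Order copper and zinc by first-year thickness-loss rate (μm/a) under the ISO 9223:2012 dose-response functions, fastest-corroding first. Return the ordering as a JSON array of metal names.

["zinc", "copper"]

copper: T≤10 °C ⇒ hinge +0.126·(-3.9−10) = -1.7514
  Pd branch = 0.0053·Pd^0.26·e^(0.059·RH+f) = 0.2678 μm/a
  Cl⁻ term: 0.01025·277.8^0.27·exp(0.036·80+0.049·-3.9) = 0.6891
  sum: 0.2678 + 0.6891 → r_corr = 0.9569 μm/a
zinc: temperature factor f = +0.038·(-13.9) = -0.5282
  Pd branch = 0.0129·Pd^0.44·e^(0.046·RH+f) = 1.515 μm/a
  Cl⁻ term: 0.0175·277.8^0.57·exp(0.008·80+0.085·-3.9) = 0.5888
  sum: 1.515 + 0.5888 → r_corr = 2.104 μm/a
Ordering by μm/a: zinc (2.1) > copper (0.957)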